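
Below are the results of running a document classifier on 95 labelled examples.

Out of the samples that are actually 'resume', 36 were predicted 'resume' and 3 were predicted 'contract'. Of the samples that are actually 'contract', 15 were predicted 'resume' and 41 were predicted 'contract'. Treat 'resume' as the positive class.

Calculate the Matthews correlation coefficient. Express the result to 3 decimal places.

0.646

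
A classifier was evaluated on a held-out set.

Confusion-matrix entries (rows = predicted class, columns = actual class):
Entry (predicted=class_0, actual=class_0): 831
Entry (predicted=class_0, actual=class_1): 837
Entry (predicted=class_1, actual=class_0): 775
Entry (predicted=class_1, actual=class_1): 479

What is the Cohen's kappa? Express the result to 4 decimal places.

Observed agreement pₒ = trace/N = 1310/2922 = 0.44832
Expected agreement pₑ = Σ (rowᵢ·colᵢ)/N² = (1606·1668 + 1316·1254)/2922² = 0.50703
κ = (pₒ − pₑ)/(1 − pₑ) = (0.44832 − 0.50703)/(1 − 0.50703) = -0.1191

-0.1191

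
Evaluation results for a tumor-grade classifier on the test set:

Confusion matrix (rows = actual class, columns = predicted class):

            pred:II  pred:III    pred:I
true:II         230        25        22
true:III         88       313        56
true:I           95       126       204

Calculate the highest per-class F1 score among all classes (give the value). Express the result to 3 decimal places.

Per-class F1 score (2·TP/(2·TP+FP+FN)):
  II: TP=230, FP=88+95=183, FN=25+22=47 → 460/690 = 0.6667
  III: TP=313, FP=25+126=151, FN=88+56=144 → 626/921 = 0.6797
  I: TP=204, FP=22+56=78, FN=95+126=221 → 408/707 = 0.5771
Highest is class 'III' with F1 score = 0.680.

0.680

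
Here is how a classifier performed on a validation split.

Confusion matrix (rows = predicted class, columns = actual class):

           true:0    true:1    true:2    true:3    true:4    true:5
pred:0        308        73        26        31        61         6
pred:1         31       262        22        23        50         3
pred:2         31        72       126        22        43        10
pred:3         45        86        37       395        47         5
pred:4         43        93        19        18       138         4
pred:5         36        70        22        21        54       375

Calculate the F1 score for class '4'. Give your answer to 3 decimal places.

Treat '4' as positive and all other classes as negative.
F1 score = 2·TP/(2·TP+FP+FN).
4: TP=138, FP=43+93+19+18+4=177, FN=61+50+43+47+54=255 → 276/708 = 0.3898

0.390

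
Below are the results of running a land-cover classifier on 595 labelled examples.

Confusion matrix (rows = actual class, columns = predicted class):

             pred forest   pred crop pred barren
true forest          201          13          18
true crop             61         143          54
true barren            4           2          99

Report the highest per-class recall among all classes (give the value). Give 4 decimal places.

0.9429

Per-class recall (TP/(TP+FN)):
  forest: TP=201, FN=13+18=31 → 201/232 = 0.86638
  crop: TP=143, FN=61+54=115 → 143/258 = 0.55426
  barren: TP=99, FN=4+2=6 → 99/105 = 0.94286
Highest is class 'barren' with recall = 0.9429.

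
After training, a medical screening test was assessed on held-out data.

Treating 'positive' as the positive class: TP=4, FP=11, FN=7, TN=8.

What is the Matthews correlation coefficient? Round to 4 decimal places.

MCC = (TP·TN − FP·FN) / √((TP+FP)(TP+FN)(TN+FP)(TN+FN))
Numerator = 4·8 − 11·7 = -45
Denominator = √(15·11·19·15) = √47025 = 216.8525
MCC = -45 / 216.8525 = -0.2075

-0.2075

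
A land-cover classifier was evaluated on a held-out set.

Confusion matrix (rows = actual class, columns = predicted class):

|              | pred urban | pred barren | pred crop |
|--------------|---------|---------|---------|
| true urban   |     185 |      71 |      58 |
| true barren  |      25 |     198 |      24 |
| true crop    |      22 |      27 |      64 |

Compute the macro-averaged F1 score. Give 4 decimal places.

0.6337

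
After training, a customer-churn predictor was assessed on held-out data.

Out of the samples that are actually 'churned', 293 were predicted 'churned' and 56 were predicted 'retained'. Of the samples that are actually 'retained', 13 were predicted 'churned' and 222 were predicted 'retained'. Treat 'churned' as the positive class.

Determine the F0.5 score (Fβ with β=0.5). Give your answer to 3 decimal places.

0.931

Fβ = (1+β²)·TP / ((1+β²)·TP + β²·FN + FP), with β²=1/4
= 1.25·293 / (1.25·293 + 0.25·56 + 13) = 0.931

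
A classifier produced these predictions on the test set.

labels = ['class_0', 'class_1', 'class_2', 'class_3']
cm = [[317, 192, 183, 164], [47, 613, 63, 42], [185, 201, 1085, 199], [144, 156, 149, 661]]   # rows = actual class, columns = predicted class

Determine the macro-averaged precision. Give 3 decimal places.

0.585

Per-class precision (TP/(TP+FP)):
  class_0: TP=317, FP=47+185+144=376 → 317/693 = 0.4574
  class_1: TP=613, FP=192+201+156=549 → 613/1162 = 0.5275
  class_2: TP=1085, FP=183+63+149=395 → 1085/1480 = 0.7331
  class_3: TP=661, FP=164+42+199=405 → 661/1066 = 0.6201
Macro-precision = mean = (0.4574 + 0.5275 + 0.7331 + 0.6201) / 4 = 0.585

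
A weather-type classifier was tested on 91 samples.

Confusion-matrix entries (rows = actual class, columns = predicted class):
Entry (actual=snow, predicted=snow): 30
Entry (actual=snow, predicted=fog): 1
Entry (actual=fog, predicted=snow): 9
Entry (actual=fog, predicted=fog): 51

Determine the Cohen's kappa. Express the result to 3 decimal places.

0.770

Observed agreement pₒ = trace/N = 81/91 = 0.8901
Expected agreement pₑ = Σ (rowᵢ·colᵢ)/N² = (31·39 + 60·52)/91² = 0.5228
κ = (pₒ − pₑ)/(1 − pₑ) = (0.8901 − 0.5228)/(1 − 0.5228) = 0.770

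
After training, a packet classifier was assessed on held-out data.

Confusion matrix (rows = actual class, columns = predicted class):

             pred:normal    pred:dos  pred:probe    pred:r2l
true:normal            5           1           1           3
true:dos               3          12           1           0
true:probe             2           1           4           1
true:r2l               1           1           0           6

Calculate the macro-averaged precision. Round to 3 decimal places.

Per-class precision (TP/(TP+FP)):
  normal: TP=5, FP=3+2+1=6 → 5/11 = 0.4545
  dos: TP=12, FP=1+1+1=3 → 12/15 = 0.8000
  probe: TP=4, FP=1+1+0=2 → 4/6 = 0.6667
  r2l: TP=6, FP=3+0+1=4 → 6/10 = 0.6000
Macro-precision = mean = (0.4545 + 0.8000 + 0.6667 + 0.6000) / 4 = 0.630

0.630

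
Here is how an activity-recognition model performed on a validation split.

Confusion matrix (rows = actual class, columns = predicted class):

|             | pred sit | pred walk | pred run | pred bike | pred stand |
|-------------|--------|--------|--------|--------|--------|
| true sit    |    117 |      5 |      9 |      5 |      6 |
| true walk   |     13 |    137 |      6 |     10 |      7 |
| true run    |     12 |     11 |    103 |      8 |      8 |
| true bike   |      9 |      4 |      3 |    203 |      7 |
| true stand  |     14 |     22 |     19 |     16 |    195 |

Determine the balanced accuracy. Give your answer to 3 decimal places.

Balanced accuracy = mean of per-class recall.
  sit: recall = 117/142 = 0.8239
  walk: recall = 137/173 = 0.7919
  run: recall = 103/142 = 0.7254
  bike: recall = 203/226 = 0.8982
  stand: recall = 195/266 = 0.7331
Mean = (0.8239 + 0.7919 + 0.7254 + 0.8982 + 0.7331) / 5 = 0.795

0.795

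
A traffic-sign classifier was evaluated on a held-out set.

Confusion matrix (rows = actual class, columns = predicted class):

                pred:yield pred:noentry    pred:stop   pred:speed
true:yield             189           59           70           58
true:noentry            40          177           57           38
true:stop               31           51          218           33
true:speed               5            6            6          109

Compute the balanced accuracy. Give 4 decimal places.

0.6474

Balanced accuracy = mean of per-class recall.
  yield: recall = 189/376 = 0.50266
  noentry: recall = 177/312 = 0.56731
  stop: recall = 218/333 = 0.65465
  speed: recall = 109/126 = 0.86508
Mean = (0.50266 + 0.56731 + 0.65465 + 0.86508) / 4 = 0.6474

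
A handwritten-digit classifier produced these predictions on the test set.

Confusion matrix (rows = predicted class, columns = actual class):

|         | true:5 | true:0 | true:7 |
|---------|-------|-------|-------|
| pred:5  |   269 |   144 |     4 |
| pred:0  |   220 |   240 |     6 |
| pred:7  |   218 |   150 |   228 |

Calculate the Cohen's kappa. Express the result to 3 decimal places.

Observed agreement pₒ = trace/N = 737/1479 = 0.4983
Expected agreement pₑ = Σ (rowᵢ·colᵢ)/N² = (707·417 + 534·466 + 238·596)/1479² = 0.3134
κ = (pₒ − pₑ)/(1 − pₑ) = (0.4983 − 0.3134)/(1 − 0.3134) = 0.269

0.269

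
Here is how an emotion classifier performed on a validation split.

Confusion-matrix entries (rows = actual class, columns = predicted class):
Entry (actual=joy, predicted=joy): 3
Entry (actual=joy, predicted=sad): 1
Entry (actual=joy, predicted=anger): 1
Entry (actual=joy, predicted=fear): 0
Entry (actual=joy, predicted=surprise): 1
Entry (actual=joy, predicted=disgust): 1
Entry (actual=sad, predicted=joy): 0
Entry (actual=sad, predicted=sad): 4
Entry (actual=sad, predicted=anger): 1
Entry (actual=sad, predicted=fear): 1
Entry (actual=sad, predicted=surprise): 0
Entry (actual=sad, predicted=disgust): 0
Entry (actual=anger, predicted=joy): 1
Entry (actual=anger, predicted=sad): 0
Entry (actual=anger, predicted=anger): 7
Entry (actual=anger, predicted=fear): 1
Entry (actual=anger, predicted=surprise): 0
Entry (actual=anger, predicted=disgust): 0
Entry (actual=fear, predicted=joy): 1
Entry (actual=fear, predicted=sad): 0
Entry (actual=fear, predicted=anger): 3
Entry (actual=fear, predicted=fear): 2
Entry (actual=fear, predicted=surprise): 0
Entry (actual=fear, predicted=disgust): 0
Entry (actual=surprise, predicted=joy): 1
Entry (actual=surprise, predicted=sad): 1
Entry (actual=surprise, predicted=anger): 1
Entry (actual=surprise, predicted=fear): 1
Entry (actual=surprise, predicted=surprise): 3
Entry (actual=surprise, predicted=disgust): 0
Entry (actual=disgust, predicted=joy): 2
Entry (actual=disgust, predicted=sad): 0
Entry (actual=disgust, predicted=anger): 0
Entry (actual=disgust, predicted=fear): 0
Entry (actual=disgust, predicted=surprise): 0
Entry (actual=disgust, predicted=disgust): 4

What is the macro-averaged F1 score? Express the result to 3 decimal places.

Per-class F1 score (2·TP/(2·TP+FP+FN)):
  joy: TP=3, FP=0+1+1+1+2=5, FN=1+1+0+1+1=4 → 6/15 = 0.4000
  sad: TP=4, FP=1+0+0+1+0=2, FN=0+1+1+0+0=2 → 8/12 = 0.6667
  anger: TP=7, FP=1+1+3+1+0=6, FN=1+0+1+0+0=2 → 14/22 = 0.6364
  fear: TP=2, FP=0+1+1+1+0=3, FN=1+0+3+0+0=4 → 4/11 = 0.3636
  surprise: TP=3, FP=1+0+0+0+0=1, FN=1+1+1+1+0=4 → 6/11 = 0.5455
  disgust: TP=4, FP=1+0+0+0+0=1, FN=2+0+0+0+0=2 → 8/11 = 0.7273
Macro-F1 score = mean = (0.4000 + 0.6667 + 0.6364 + 0.3636 + 0.5455 + 0.7273) / 6 = 0.557

0.557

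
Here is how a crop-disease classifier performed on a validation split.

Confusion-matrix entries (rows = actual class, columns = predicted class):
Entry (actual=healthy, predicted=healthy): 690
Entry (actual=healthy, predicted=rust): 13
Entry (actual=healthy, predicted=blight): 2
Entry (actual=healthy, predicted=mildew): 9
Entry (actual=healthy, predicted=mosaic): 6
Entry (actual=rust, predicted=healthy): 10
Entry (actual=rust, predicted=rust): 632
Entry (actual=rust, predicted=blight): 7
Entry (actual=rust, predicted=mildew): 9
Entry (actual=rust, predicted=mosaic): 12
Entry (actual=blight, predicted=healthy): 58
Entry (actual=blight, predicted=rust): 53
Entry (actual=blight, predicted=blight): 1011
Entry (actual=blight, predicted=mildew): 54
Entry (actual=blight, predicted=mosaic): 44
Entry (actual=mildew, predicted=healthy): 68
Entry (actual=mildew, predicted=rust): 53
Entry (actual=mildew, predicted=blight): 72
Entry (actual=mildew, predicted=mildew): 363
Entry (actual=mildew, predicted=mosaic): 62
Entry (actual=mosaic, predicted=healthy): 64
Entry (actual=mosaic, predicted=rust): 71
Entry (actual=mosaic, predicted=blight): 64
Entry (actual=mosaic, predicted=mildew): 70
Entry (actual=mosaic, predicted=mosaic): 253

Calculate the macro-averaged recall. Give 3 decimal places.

0.760

Per-class recall (TP/(TP+FN)):
  healthy: TP=690, FN=13+2+9+6=30 → 690/720 = 0.9583
  rust: TP=632, FN=10+7+9+12=38 → 632/670 = 0.9433
  blight: TP=1011, FN=58+53+54+44=209 → 1011/1220 = 0.8287
  mildew: TP=363, FN=68+53+72+62=255 → 363/618 = 0.5874
  mosaic: TP=253, FN=64+71+64+70=269 → 253/522 = 0.4847
Macro-recall = mean = (0.9583 + 0.9433 + 0.8287 + 0.5874 + 0.4847) / 5 = 0.760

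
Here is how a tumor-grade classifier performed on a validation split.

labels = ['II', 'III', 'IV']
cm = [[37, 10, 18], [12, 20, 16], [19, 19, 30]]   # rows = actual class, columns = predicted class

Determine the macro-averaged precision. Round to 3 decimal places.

Per-class precision (TP/(TP+FP)):
  II: TP=37, FP=12+19=31 → 37/68 = 0.5441
  III: TP=20, FP=10+19=29 → 20/49 = 0.4082
  IV: TP=30, FP=18+16=34 → 30/64 = 0.4688
Macro-precision = mean = (0.5441 + 0.4082 + 0.4688) / 3 = 0.474

0.474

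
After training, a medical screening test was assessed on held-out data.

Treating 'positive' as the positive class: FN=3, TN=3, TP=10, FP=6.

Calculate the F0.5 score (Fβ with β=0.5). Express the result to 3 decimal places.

0.649

Fβ = (1+β²)·TP / ((1+β²)·TP + β²·FN + FP), with β²=1/4
= 1.25·10 / (1.25·10 + 0.25·3 + 6) = 0.649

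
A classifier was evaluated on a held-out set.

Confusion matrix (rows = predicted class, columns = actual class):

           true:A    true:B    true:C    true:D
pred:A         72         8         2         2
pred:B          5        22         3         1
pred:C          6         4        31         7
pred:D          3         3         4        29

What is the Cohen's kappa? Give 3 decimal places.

0.666

Observed agreement pₒ = trace/N = 154/202 = 0.7624
Expected agreement pₑ = Σ (rowᵢ·colᵢ)/N² = (86·84 + 37·31 + 40·48 + 39·39)/202² = 0.2895
κ = (pₒ − pₑ)/(1 − pₑ) = (0.7624 − 0.2895)/(1 − 0.2895) = 0.666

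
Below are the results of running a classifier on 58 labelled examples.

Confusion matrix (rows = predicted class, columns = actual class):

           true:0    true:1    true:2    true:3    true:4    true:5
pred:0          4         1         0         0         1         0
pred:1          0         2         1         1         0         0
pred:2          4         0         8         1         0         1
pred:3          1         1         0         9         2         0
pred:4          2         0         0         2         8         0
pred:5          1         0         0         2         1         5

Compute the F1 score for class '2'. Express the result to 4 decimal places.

0.6957

F1 score = 2·TP/(2·TP+FP+FN).
2: TP=8, FP=4+0+1+0+1=6, FN=0+1+0+0+0=1 → 16/23 = 0.69565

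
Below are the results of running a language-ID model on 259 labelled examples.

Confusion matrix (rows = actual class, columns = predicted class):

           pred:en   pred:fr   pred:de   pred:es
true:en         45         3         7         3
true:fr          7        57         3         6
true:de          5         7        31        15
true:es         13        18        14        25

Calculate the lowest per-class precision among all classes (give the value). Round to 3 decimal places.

Per-class precision (TP/(TP+FP)):
  en: TP=45, FP=7+5+13=25 → 45/70 = 0.6429
  fr: TP=57, FP=3+7+18=28 → 57/85 = 0.6706
  de: TP=31, FP=7+3+14=24 → 31/55 = 0.5636
  es: TP=25, FP=3+6+15=24 → 25/49 = 0.5102
Lowest is class 'es' with precision = 0.510.

0.510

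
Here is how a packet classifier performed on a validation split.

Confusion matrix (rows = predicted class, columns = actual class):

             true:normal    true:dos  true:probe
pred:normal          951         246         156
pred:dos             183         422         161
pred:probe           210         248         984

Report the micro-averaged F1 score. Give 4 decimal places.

0.6619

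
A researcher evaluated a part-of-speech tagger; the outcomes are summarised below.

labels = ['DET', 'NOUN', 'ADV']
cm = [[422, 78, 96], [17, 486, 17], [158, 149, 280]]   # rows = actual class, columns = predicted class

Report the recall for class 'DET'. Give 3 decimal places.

0.708

recall = TP/(TP+FN).
DET: TP=422, FN=78+96=174 → 422/596 = 0.7081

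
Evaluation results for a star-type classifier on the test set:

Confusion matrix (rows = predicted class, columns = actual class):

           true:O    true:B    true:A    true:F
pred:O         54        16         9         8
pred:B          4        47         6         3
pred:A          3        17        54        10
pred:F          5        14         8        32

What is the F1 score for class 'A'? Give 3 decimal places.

0.671

Take TP from the diagonal, FP from the rest of the 'A' prediction marginal, FN from the rest of the 'A' actual marginal.
F1 score = 2·TP/(2·TP+FP+FN).
A: TP=54, FP=3+17+10=30, FN=9+6+8=23 → 108/161 = 0.6708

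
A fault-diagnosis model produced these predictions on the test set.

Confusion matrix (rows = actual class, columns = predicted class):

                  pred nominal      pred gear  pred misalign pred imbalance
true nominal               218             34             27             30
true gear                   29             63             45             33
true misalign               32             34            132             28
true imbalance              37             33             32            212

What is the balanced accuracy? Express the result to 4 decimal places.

0.5838

Balanced accuracy = mean of per-class recall.
  nominal: recall = 218/309 = 0.70550
  gear: recall = 63/170 = 0.37059
  misalign: recall = 132/226 = 0.58407
  imbalance: recall = 212/314 = 0.67516
Mean = (0.70550 + 0.37059 + 0.58407 + 0.67516) / 4 = 0.5838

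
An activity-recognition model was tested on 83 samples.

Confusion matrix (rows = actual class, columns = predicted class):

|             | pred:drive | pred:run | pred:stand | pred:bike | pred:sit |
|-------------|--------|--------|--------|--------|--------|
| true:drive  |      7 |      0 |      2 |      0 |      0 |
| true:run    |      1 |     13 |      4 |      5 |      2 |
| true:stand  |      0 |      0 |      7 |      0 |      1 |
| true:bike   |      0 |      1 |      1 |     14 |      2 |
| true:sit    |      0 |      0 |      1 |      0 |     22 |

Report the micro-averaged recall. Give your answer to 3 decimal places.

0.759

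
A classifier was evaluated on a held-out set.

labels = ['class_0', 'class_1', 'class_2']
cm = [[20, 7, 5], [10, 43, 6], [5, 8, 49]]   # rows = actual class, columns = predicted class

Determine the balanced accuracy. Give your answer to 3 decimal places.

0.715

Balanced accuracy = mean of per-class recall.
  class_0: recall = 20/32 = 0.6250
  class_1: recall = 43/59 = 0.7288
  class_2: recall = 49/62 = 0.7903
Mean = (0.6250 + 0.7288 + 0.7903) / 3 = 0.715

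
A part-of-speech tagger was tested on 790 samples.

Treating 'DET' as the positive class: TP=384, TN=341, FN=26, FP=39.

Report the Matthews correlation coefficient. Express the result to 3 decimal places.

MCC = (TP·TN − FP·FN) / √((TP+FP)(TP+FN)(TN+FP)(TN+FN))
Numerator = 384·341 − 39·26 = 129930
Denominator = √(423·410·380·367) = √24186547800 = 155520.2488
MCC = 129930 / 155520.2488 = 0.835

0.835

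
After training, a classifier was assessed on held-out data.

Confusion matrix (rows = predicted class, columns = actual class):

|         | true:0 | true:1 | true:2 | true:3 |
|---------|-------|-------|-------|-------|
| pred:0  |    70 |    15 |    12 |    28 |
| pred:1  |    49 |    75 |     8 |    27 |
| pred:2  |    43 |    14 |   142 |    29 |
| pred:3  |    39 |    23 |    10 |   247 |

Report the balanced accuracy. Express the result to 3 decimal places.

Balanced accuracy = mean of per-class recall.
  0: recall = 70/201 = 0.3483
  1: recall = 75/127 = 0.5906
  2: recall = 142/172 = 0.8256
  3: recall = 247/331 = 0.7462
Mean = (0.3483 + 0.5906 + 0.8256 + 0.7462) / 4 = 0.628

0.628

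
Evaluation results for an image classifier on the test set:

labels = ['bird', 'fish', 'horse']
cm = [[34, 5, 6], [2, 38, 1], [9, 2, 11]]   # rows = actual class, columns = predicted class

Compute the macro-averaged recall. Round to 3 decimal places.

0.727

Per-class recall (TP/(TP+FN)):
  bird: TP=34, FN=5+6=11 → 34/45 = 0.7556
  fish: TP=38, FN=2+1=3 → 38/41 = 0.9268
  horse: TP=11, FN=9+2=11 → 11/22 = 0.5000
Macro-recall = mean = (0.7556 + 0.9268 + 0.5000) / 3 = 0.727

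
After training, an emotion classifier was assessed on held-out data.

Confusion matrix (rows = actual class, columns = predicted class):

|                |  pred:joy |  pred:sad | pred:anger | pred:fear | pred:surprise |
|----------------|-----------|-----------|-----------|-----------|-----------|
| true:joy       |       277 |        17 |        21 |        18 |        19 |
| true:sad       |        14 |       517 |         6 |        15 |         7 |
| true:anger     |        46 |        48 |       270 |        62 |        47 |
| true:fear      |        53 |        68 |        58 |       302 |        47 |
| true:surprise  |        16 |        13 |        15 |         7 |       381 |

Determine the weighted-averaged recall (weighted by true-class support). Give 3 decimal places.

Per-class recall (TP/(TP+FN)):
  joy: TP=277, FN=17+21+18+19=75 → 277/352 = 0.7869
  sad: TP=517, FN=14+6+15+7=42 → 517/559 = 0.9249
  anger: TP=270, FN=46+48+62+47=203 → 270/473 = 0.5708
  fear: TP=302, FN=53+68+58+47=226 → 302/528 = 0.5720
  surprise: TP=381, FN=16+13+15+7=51 → 381/432 = 0.8819
Weighted-recall = Σ (supportᵢ/N)·recallᵢ with N=2344: (352/2344)·0.7869 + (559/2344)·0.9249 + (473/2344)·0.5708 + (528/2344)·0.5720 + (432/2344)·0.8819 = 0.745

0.745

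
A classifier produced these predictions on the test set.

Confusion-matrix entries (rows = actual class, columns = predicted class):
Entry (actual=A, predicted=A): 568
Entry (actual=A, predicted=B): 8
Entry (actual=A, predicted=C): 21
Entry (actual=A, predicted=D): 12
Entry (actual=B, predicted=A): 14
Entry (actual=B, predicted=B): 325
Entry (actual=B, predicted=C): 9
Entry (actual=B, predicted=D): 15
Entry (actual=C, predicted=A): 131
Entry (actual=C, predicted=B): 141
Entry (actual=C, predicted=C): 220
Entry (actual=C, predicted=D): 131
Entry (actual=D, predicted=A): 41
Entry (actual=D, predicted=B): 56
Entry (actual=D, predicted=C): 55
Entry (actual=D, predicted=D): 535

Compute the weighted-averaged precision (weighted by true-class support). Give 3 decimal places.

0.728

Per-class precision (TP/(TP+FP)):
  A: TP=568, FP=14+131+41=186 → 568/754 = 0.7533
  B: TP=325, FP=8+141+56=205 → 325/530 = 0.6132
  C: TP=220, FP=21+9+55=85 → 220/305 = 0.7213
  D: TP=535, FP=12+15+131=158 → 535/693 = 0.7720
Weighted-precision = Σ (supportᵢ/N)·precisionᵢ with N=2282: (609/2282)·0.7533 + (363/2282)·0.6132 + (623/2282)·0.7213 + (687/2282)·0.7720 = 0.728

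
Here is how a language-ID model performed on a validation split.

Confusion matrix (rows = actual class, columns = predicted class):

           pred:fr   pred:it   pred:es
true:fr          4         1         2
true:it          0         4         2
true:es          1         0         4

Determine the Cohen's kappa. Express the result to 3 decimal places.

Observed agreement pₒ = trace/N = 12/18 = 0.6667
Expected agreement pₑ = Σ (rowᵢ·colᵢ)/N² = (7·5 + 6·5 + 5·8)/18² = 0.3241
κ = (pₒ − pₑ)/(1 − pₑ) = (0.6667 − 0.3241)/(1 − 0.3241) = 0.507

0.507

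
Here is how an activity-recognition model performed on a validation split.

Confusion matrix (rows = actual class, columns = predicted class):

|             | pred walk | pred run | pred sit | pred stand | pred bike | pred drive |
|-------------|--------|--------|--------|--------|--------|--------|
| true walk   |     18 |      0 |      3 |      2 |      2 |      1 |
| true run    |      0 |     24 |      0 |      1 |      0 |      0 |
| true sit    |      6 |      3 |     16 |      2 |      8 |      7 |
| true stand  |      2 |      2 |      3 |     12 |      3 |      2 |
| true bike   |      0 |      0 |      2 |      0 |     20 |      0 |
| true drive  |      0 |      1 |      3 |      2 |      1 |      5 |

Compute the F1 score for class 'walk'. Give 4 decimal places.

One-vs-rest for 'walk': TP = diagonal; FP = other classes predicted 'walk'; FN = 'walk' predicted as other.
F1 score = 2·TP/(2·TP+FP+FN).
walk: TP=18, FP=0+6+2+0+0=8, FN=0+3+2+2+1=8 → 36/52 = 0.69231

0.6923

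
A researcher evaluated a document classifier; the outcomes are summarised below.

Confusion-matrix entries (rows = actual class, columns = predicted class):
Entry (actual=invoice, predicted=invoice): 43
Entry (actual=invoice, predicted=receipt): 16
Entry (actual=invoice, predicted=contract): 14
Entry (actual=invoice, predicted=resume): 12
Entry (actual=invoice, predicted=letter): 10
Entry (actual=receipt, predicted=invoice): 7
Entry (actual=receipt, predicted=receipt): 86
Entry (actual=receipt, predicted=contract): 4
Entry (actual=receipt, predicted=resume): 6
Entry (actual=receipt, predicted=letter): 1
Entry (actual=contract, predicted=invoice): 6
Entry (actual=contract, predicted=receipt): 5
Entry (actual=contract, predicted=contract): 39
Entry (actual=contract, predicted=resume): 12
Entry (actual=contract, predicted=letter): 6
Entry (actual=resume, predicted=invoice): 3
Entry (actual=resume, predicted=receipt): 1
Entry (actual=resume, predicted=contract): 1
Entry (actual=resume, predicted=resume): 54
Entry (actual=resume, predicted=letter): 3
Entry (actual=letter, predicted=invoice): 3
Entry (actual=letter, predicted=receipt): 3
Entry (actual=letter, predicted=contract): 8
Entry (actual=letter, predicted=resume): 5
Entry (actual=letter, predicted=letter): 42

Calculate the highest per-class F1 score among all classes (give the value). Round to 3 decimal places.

Per-class F1 score (2·TP/(2·TP+FP+FN)):
  invoice: TP=43, FP=7+6+3+3=19, FN=16+14+12+10=52 → 86/157 = 0.5478
  receipt: TP=86, FP=16+5+1+3=25, FN=7+4+6+1=18 → 172/215 = 0.8000
  contract: TP=39, FP=14+4+1+8=27, FN=6+5+12+6=29 → 78/134 = 0.5821
  resume: TP=54, FP=12+6+12+5=35, FN=3+1+1+3=8 → 108/151 = 0.7152
  letter: TP=42, FP=10+1+6+3=20, FN=3+3+8+5=19 → 84/123 = 0.6829
Highest is class 'receipt' with F1 score = 0.800.

0.800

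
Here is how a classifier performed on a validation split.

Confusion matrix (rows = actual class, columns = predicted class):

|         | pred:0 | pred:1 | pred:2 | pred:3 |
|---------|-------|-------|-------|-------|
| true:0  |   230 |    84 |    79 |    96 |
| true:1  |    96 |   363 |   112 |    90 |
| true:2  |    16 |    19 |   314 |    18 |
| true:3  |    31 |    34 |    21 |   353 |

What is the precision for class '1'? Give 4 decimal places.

0.7260

precision = TP/(TP+FP).
1: TP=363, FP=84+19+34=137 → 363/500 = 0.72600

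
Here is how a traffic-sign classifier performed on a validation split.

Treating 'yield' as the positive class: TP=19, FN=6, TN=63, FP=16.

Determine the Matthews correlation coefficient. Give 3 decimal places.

MCC = (TP·TN − FP·FN) / √((TP+FP)(TP+FN)(TN+FP)(TN+FN))
Numerator = 19·63 − 16·6 = 1101
Denominator = √(35·25·79·69) = √4769625 = 2183.9471
MCC = 1101 / 2183.9471 = 0.504

0.504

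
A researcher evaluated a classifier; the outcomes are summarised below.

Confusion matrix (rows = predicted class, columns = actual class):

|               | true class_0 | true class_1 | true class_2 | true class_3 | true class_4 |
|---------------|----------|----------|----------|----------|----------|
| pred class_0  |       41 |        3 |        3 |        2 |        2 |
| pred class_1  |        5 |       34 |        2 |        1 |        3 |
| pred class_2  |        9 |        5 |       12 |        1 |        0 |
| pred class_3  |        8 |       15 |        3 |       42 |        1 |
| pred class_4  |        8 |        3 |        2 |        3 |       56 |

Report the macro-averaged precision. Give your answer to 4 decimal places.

0.6781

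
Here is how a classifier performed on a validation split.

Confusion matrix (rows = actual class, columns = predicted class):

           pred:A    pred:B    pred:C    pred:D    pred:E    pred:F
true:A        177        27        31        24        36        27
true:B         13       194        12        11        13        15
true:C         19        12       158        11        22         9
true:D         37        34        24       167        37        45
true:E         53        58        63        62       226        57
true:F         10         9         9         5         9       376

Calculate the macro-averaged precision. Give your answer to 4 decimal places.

0.6086

Per-class precision (TP/(TP+FP)):
  A: TP=177, FP=13+19+37+53+10=132 → 177/309 = 0.57282
  B: TP=194, FP=27+12+34+58+9=140 → 194/334 = 0.58084
  C: TP=158, FP=31+12+24+63+9=139 → 158/297 = 0.53199
  D: TP=167, FP=24+11+11+62+5=113 → 167/280 = 0.59643
  E: TP=226, FP=36+13+22+37+9=117 → 226/343 = 0.65889
  F: TP=376, FP=27+15+9+45+57=153 → 376/529 = 0.71078
Macro-precision = mean = (0.57282 + 0.58084 + 0.53199 + 0.59643 + 0.65889 + 0.71078) / 6 = 0.6086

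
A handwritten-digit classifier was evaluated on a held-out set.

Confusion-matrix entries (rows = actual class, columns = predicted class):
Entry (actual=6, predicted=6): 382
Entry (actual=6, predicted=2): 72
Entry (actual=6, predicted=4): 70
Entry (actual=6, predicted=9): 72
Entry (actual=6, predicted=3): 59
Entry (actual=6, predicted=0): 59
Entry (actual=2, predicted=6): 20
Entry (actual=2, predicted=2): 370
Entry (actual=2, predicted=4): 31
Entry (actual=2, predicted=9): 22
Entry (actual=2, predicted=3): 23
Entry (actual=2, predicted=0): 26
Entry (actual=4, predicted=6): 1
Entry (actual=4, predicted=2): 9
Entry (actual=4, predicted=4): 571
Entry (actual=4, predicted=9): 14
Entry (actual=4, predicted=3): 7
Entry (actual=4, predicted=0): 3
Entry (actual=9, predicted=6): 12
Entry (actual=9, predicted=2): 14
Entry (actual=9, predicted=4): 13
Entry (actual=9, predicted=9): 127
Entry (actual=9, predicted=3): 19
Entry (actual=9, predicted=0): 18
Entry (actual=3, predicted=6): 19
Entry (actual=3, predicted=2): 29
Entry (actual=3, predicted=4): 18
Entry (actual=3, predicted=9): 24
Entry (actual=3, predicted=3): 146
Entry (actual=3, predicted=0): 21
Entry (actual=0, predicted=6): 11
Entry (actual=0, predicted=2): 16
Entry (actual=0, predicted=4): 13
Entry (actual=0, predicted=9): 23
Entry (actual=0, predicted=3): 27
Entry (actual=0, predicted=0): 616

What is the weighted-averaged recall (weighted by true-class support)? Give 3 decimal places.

0.743

Per-class recall (TP/(TP+FN)):
  6: TP=382, FN=72+70+72+59+59=332 → 382/714 = 0.5350
  2: TP=370, FN=20+31+22+23+26=122 → 370/492 = 0.7520
  4: TP=571, FN=1+9+14+7+3=34 → 571/605 = 0.9438
  9: TP=127, FN=12+14+13+19+18=76 → 127/203 = 0.6256
  3: TP=146, FN=19+29+18+24+21=111 → 146/257 = 0.5681
  0: TP=616, FN=11+16+13+23+27=90 → 616/706 = 0.8725
Weighted-recall = Σ (supportᵢ/N)·recallᵢ with N=2977: (714/2977)·0.5350 + (492/2977)·0.7520 + (605/2977)·0.9438 + (203/2977)·0.6256 + (257/2977)·0.5681 + (706/2977)·0.8725 = 0.743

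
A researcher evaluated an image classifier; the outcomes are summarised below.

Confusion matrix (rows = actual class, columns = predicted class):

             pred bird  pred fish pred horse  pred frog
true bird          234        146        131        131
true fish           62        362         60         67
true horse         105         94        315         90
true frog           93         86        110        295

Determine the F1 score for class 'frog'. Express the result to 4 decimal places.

One-vs-rest for 'frog': TP = diagonal; FP = other classes predicted 'frog'; FN = 'frog' predicted as other.
F1 score = 2·TP/(2·TP+FP+FN).
frog: TP=295, FP=131+67+90=288, FN=93+86+110=289 → 590/1167 = 0.50557

0.5056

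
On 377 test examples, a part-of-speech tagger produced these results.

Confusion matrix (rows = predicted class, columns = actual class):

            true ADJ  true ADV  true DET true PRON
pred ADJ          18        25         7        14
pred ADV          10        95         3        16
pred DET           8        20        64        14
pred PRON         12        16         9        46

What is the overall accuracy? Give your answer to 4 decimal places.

Accuracy = trace / total = (18+95+64+46=223) / 377 = 223/377 = 0.5915

0.5915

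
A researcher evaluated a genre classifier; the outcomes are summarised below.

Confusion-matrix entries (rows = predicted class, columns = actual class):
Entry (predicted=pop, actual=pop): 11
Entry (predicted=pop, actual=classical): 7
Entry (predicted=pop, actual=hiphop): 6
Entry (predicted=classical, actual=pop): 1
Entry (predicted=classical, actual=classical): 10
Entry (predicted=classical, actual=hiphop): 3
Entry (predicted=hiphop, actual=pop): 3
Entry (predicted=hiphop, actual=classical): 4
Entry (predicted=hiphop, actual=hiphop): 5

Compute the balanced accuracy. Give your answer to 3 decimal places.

0.522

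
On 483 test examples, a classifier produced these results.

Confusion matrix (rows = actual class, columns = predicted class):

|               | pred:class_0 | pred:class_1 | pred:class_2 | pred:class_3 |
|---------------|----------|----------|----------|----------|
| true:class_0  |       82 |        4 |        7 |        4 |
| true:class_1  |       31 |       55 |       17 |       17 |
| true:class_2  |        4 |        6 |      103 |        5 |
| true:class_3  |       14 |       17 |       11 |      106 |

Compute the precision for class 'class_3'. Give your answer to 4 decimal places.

One-vs-rest for 'class_3': TP = diagonal; FP = other classes predicted 'class_3'; FN = 'class_3' predicted as other.
precision = TP/(TP+FP).
class_3: TP=106, FP=4+17+5=26 → 106/132 = 0.80303

0.8030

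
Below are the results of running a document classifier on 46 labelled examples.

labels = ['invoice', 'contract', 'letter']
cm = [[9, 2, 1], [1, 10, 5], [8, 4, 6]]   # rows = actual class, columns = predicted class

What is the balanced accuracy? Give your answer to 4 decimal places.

Balanced accuracy = mean of per-class recall.
  invoice: recall = 9/12 = 0.75000
  contract: recall = 10/16 = 0.62500
  letter: recall = 6/18 = 0.33333
Mean = (0.75000 + 0.62500 + 0.33333) / 3 = 0.5694

0.5694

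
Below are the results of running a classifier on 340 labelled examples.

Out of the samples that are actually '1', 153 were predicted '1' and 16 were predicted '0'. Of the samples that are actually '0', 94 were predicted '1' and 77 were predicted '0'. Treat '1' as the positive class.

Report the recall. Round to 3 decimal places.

0.905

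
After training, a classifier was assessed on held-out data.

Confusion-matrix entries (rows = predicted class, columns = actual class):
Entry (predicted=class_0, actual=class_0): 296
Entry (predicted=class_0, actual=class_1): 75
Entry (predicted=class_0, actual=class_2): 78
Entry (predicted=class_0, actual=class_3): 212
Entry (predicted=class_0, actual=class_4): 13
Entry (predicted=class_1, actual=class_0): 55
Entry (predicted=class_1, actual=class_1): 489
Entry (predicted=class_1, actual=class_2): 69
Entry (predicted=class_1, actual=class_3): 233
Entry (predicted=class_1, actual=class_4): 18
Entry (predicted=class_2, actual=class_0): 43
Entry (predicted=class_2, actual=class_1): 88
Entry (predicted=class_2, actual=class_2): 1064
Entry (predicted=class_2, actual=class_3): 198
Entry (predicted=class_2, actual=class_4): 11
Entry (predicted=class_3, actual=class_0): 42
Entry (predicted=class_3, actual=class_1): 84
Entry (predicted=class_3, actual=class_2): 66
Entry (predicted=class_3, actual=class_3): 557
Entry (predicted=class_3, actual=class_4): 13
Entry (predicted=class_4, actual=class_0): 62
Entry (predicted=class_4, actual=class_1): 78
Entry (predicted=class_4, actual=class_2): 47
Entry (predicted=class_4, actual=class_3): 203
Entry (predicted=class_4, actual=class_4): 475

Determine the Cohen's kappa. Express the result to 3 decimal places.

Observed agreement pₒ = trace/N = 2881/4569 = 0.6306
Expected agreement pₑ = Σ (rowᵢ·colᵢ)/N² = (498·674 + 814·864 + 1324·1404 + 1403·762 + 530·865)/4569² = 0.2120
κ = (pₒ − pₑ)/(1 − pₑ) = (0.6306 − 0.2120)/(1 − 0.2120) = 0.531

0.531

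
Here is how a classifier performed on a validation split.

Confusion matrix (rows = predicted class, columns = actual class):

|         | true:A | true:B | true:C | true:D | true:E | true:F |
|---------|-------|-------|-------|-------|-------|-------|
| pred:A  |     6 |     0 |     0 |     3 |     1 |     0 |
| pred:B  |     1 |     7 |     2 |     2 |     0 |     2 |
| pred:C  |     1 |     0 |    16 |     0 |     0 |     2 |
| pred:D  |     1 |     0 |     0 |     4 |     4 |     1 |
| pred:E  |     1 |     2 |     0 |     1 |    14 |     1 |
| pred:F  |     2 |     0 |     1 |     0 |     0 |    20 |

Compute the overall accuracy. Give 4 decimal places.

Accuracy = trace / total = (6+7+16+4+14+20=67) / 95 = 67/95 = 0.7053

0.7053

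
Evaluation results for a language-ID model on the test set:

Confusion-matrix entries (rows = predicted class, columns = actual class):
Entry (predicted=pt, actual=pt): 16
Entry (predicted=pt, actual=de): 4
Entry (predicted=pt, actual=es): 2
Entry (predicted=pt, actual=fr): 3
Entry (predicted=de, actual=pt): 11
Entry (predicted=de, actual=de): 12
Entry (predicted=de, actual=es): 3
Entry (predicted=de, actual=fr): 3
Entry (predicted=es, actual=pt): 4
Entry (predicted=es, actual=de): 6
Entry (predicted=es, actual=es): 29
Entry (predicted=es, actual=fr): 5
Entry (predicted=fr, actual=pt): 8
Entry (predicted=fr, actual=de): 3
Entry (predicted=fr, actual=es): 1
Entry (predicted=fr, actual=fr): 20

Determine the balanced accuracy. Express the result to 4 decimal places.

0.5910

Balanced accuracy = mean of per-class recall.
  pt: recall = 16/39 = 0.41026
  de: recall = 12/25 = 0.48000
  es: recall = 29/35 = 0.82857
  fr: recall = 20/31 = 0.64516
Mean = (0.41026 + 0.48000 + 0.82857 + 0.64516) / 4 = 0.5910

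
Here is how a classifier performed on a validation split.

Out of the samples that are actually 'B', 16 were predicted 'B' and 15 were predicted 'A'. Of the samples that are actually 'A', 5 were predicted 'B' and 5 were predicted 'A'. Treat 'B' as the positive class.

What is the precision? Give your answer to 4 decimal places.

0.7619

Precision = TP/(TP+FP) = 16/(16+5) = 16/21 = 0.7619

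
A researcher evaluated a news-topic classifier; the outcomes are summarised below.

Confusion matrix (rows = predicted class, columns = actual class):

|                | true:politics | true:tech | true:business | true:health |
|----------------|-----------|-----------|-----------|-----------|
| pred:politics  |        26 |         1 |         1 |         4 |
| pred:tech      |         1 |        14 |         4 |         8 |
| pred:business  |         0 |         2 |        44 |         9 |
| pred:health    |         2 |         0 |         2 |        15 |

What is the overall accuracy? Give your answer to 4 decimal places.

0.7444

Accuracy = trace / total = (26+14+44+15=99) / 133 = 99/133 = 0.7444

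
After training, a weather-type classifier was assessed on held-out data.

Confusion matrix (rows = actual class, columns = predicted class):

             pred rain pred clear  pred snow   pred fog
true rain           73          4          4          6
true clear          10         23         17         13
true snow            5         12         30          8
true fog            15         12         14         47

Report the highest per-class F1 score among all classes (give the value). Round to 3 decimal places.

0.768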